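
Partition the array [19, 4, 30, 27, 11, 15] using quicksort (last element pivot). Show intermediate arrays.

Partition 1: pivot=15 at index 2 -> [4, 11, 15, 27, 19, 30]
Partition 2: pivot=11 at index 1 -> [4, 11, 15, 27, 19, 30]
Partition 3: pivot=30 at index 5 -> [4, 11, 15, 27, 19, 30]
Partition 4: pivot=19 at index 3 -> [4, 11, 15, 19, 27, 30]


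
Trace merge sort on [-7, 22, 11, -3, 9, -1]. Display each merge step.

Divide and conquer:
  Merge [22] + [11] -> [11, 22]
  Merge [-7] + [11, 22] -> [-7, 11, 22]
  Merge [9] + [-1] -> [-1, 9]
  Merge [-3] + [-1, 9] -> [-3, -1, 9]
  Merge [-7, 11, 22] + [-3, -1, 9] -> [-7, -3, -1, 9, 11, 22]


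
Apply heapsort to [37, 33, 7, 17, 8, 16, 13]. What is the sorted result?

Build heap: [37, 33, 16, 17, 8, 7, 13]
Extract 37: [33, 17, 16, 13, 8, 7, 37]
Extract 33: [17, 13, 16, 7, 8, 33, 37]
Extract 17: [16, 13, 8, 7, 17, 33, 37]
Extract 16: [13, 7, 8, 16, 17, 33, 37]
Extract 13: [8, 7, 13, 16, 17, 33, 37]
Extract 8: [7, 8, 13, 16, 17, 33, 37]


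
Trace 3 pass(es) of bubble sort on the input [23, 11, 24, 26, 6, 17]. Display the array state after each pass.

After pass 1: [11, 23, 24, 6, 17, 26] (3 swaps)
After pass 2: [11, 23, 6, 17, 24, 26] (2 swaps)
After pass 3: [11, 6, 17, 23, 24, 26] (2 swaps)
Total swaps: 7


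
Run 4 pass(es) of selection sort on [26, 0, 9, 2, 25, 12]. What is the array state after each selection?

Pass 1: Select minimum 0 at index 1, swap -> [0, 26, 9, 2, 25, 12]
Pass 2: Select minimum 2 at index 3, swap -> [0, 2, 9, 26, 25, 12]
Pass 3: Select minimum 9 at index 2, swap -> [0, 2, 9, 26, 25, 12]
Pass 4: Select minimum 12 at index 5, swap -> [0, 2, 9, 12, 25, 26]


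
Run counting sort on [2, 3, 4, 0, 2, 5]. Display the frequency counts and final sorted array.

Count array: [1, 0, 2, 1, 1, 1]
(count[i] = number of elements equal to i)
Cumulative count: [1, 1, 3, 4, 5, 6]
Sorted: [0, 2, 2, 3, 4, 5]


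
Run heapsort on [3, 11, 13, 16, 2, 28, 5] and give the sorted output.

Build heap: [28, 16, 13, 11, 2, 3, 5]
Extract 28: [16, 11, 13, 5, 2, 3, 28]
Extract 16: [13, 11, 3, 5, 2, 16, 28]
Extract 13: [11, 5, 3, 2, 13, 16, 28]
Extract 11: [5, 2, 3, 11, 13, 16, 28]
Extract 5: [3, 2, 5, 11, 13, 16, 28]
Extract 3: [2, 3, 5, 11, 13, 16, 28]


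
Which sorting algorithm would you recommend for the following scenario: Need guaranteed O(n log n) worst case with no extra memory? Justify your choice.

Best choice: Heapsort
Reason: Heapsort is O(n log n) worst case and sorts in-place; quicksort can degrade to O(n^2)


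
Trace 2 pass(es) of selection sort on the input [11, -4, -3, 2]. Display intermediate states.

Pass 1: Select minimum -4 at index 1, swap -> [-4, 11, -3, 2]
Pass 2: Select minimum -3 at index 2, swap -> [-4, -3, 11, 2]


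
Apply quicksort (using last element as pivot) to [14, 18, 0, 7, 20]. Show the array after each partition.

Partition 1: pivot=20 at index 4 -> [14, 18, 0, 7, 20]
Partition 2: pivot=7 at index 1 -> [0, 7, 14, 18, 20]
Partition 3: pivot=18 at index 3 -> [0, 7, 14, 18, 20]


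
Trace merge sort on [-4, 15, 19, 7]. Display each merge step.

Divide and conquer:
  Merge [-4] + [15] -> [-4, 15]
  Merge [19] + [7] -> [7, 19]
  Merge [-4, 15] + [7, 19] -> [-4, 7, 15, 19]


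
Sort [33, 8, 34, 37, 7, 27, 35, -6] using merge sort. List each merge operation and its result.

Divide and conquer:
  Merge [33] + [8] -> [8, 33]
  Merge [34] + [37] -> [34, 37]
  Merge [8, 33] + [34, 37] -> [8, 33, 34, 37]
  Merge [7] + [27] -> [7, 27]
  Merge [35] + [-6] -> [-6, 35]
  Merge [7, 27] + [-6, 35] -> [-6, 7, 27, 35]
  Merge [8, 33, 34, 37] + [-6, 7, 27, 35] -> [-6, 7, 8, 27, 33, 34, 35, 37]


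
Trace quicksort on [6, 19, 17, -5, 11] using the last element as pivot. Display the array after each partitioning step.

Partition 1: pivot=11 at index 2 -> [6, -5, 11, 19, 17]
Partition 2: pivot=-5 at index 0 -> [-5, 6, 11, 19, 17]
Partition 3: pivot=17 at index 3 -> [-5, 6, 11, 17, 19]


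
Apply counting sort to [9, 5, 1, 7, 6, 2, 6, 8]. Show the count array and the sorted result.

Count array: [0, 1, 1, 0, 0, 1, 2, 1, 1, 1]
(count[i] = number of elements equal to i)
Cumulative count: [0, 1, 2, 2, 2, 3, 5, 6, 7, 8]
Sorted: [1, 2, 5, 6, 6, 7, 8, 9]


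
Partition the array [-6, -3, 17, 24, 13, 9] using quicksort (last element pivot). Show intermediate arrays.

Partition 1: pivot=9 at index 2 -> [-6, -3, 9, 24, 13, 17]
Partition 2: pivot=-3 at index 1 -> [-6, -3, 9, 24, 13, 17]
Partition 3: pivot=17 at index 4 -> [-6, -3, 9, 13, 17, 24]


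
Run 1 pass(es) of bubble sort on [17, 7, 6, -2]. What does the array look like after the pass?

After pass 1: [7, 6, -2, 17] (3 swaps)
Total swaps: 3


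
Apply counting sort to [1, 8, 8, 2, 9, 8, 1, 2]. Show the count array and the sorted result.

Count array: [0, 2, 2, 0, 0, 0, 0, 0, 3, 1]
(count[i] = number of elements equal to i)
Cumulative count: [0, 2, 4, 4, 4, 4, 4, 4, 7, 8]
Sorted: [1, 1, 2, 2, 8, 8, 8, 9]


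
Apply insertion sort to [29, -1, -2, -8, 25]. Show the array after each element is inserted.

First element 29 is already 'sorted'
Insert -1: shifted 1 elements -> [-1, 29, -2, -8, 25]
Insert -2: shifted 2 elements -> [-2, -1, 29, -8, 25]
Insert -8: shifted 3 elements -> [-8, -2, -1, 29, 25]
Insert 25: shifted 1 elements -> [-8, -2, -1, 25, 29]


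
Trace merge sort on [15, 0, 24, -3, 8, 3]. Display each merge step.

Divide and conquer:
  Merge [0] + [24] -> [0, 24]
  Merge [15] + [0, 24] -> [0, 15, 24]
  Merge [8] + [3] -> [3, 8]
  Merge [-3] + [3, 8] -> [-3, 3, 8]
  Merge [0, 15, 24] + [-3, 3, 8] -> [-3, 0, 3, 8, 15, 24]


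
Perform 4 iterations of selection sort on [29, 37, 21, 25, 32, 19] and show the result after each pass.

Pass 1: Select minimum 19 at index 5, swap -> [19, 37, 21, 25, 32, 29]
Pass 2: Select minimum 21 at index 2, swap -> [19, 21, 37, 25, 32, 29]
Pass 3: Select minimum 25 at index 3, swap -> [19, 21, 25, 37, 32, 29]
Pass 4: Select minimum 29 at index 5, swap -> [19, 21, 25, 29, 32, 37]


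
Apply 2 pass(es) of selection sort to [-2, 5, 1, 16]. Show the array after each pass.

Pass 1: Select minimum -2 at index 0, swap -> [-2, 5, 1, 16]
Pass 2: Select minimum 1 at index 2, swap -> [-2, 1, 5, 16]


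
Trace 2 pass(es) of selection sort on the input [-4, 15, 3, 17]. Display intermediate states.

Pass 1: Select minimum -4 at index 0, swap -> [-4, 15, 3, 17]
Pass 2: Select minimum 3 at index 2, swap -> [-4, 3, 15, 17]


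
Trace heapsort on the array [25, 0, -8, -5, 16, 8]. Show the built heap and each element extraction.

Build heap: [25, 16, 8, -5, 0, -8]
Extract 25: [16, 0, 8, -5, -8, 25]
Extract 16: [8, 0, -8, -5, 16, 25]
Extract 8: [0, -5, -8, 8, 16, 25]
Extract 0: [-5, -8, 0, 8, 16, 25]
Extract -5: [-8, -5, 0, 8, 16, 25]


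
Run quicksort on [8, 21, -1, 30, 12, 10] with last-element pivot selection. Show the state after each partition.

Partition 1: pivot=10 at index 2 -> [8, -1, 10, 30, 12, 21]
Partition 2: pivot=-1 at index 0 -> [-1, 8, 10, 30, 12, 21]
Partition 3: pivot=21 at index 4 -> [-1, 8, 10, 12, 21, 30]


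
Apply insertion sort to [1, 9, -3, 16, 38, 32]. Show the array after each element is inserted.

First element 1 is already 'sorted'
Insert 9: shifted 0 elements -> [1, 9, -3, 16, 38, 32]
Insert -3: shifted 2 elements -> [-3, 1, 9, 16, 38, 32]
Insert 16: shifted 0 elements -> [-3, 1, 9, 16, 38, 32]
Insert 38: shifted 0 elements -> [-3, 1, 9, 16, 38, 32]
Insert 32: shifted 1 elements -> [-3, 1, 9, 16, 32, 38]


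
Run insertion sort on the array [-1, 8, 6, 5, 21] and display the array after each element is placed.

First element -1 is already 'sorted'
Insert 8: shifted 0 elements -> [-1, 8, 6, 5, 21]
Insert 6: shifted 1 elements -> [-1, 6, 8, 5, 21]
Insert 5: shifted 2 elements -> [-1, 5, 6, 8, 21]
Insert 21: shifted 0 elements -> [-1, 5, 6, 8, 21]


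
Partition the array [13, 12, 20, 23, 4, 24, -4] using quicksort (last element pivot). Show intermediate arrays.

Partition 1: pivot=-4 at index 0 -> [-4, 12, 20, 23, 4, 24, 13]
Partition 2: pivot=13 at index 3 -> [-4, 12, 4, 13, 20, 24, 23]
Partition 3: pivot=4 at index 1 -> [-4, 4, 12, 13, 20, 24, 23]
Partition 4: pivot=23 at index 5 -> [-4, 4, 12, 13, 20, 23, 24]


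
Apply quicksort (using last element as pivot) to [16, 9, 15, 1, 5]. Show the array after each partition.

Partition 1: pivot=5 at index 1 -> [1, 5, 15, 16, 9]
Partition 2: pivot=9 at index 2 -> [1, 5, 9, 16, 15]
Partition 3: pivot=15 at index 3 -> [1, 5, 9, 15, 16]


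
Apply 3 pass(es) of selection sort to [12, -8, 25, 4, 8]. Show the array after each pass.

Pass 1: Select minimum -8 at index 1, swap -> [-8, 12, 25, 4, 8]
Pass 2: Select minimum 4 at index 3, swap -> [-8, 4, 25, 12, 8]
Pass 3: Select minimum 8 at index 4, swap -> [-8, 4, 8, 12, 25]


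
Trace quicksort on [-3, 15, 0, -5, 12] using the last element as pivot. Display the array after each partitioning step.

Partition 1: pivot=12 at index 3 -> [-3, 0, -5, 12, 15]
Partition 2: pivot=-5 at index 0 -> [-5, 0, -3, 12, 15]
Partition 3: pivot=-3 at index 1 -> [-5, -3, 0, 12, 15]


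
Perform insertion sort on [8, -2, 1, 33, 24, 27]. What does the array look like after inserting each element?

First element 8 is already 'sorted'
Insert -2: shifted 1 elements -> [-2, 8, 1, 33, 24, 27]
Insert 1: shifted 1 elements -> [-2, 1, 8, 33, 24, 27]
Insert 33: shifted 0 elements -> [-2, 1, 8, 33, 24, 27]
Insert 24: shifted 1 elements -> [-2, 1, 8, 24, 33, 27]
Insert 27: shifted 1 elements -> [-2, 1, 8, 24, 27, 33]


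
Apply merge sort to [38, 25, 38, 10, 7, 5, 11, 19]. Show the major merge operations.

Divide and conquer:
  Merge [38] + [25] -> [25, 38]
  Merge [38] + [10] -> [10, 38]
  Merge [25, 38] + [10, 38] -> [10, 25, 38, 38]
  Merge [7] + [5] -> [5, 7]
  Merge [11] + [19] -> [11, 19]
  Merge [5, 7] + [11, 19] -> [5, 7, 11, 19]
  Merge [10, 25, 38, 38] + [5, 7, 11, 19] -> [5, 7, 10, 11, 19, 25, 38, 38]


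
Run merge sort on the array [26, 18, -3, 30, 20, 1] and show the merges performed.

Divide and conquer:
  Merge [18] + [-3] -> [-3, 18]
  Merge [26] + [-3, 18] -> [-3, 18, 26]
  Merge [20] + [1] -> [1, 20]
  Merge [30] + [1, 20] -> [1, 20, 30]
  Merge [-3, 18, 26] + [1, 20, 30] -> [-3, 1, 18, 20, 26, 30]


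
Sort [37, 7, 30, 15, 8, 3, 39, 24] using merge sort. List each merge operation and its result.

Divide and conquer:
  Merge [37] + [7] -> [7, 37]
  Merge [30] + [15] -> [15, 30]
  Merge [7, 37] + [15, 30] -> [7, 15, 30, 37]
  Merge [8] + [3] -> [3, 8]
  Merge [39] + [24] -> [24, 39]
  Merge [3, 8] + [24, 39] -> [3, 8, 24, 39]
  Merge [7, 15, 30, 37] + [3, 8, 24, 39] -> [3, 7, 8, 15, 24, 30, 37, 39]


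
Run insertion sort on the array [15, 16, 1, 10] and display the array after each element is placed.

First element 15 is already 'sorted'
Insert 16: shifted 0 elements -> [15, 16, 1, 10]
Insert 1: shifted 2 elements -> [1, 15, 16, 10]
Insert 10: shifted 2 elements -> [1, 10, 15, 16]


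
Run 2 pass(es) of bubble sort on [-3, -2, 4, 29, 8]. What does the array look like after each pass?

After pass 1: [-3, -2, 4, 8, 29] (1 swaps)
After pass 2: [-3, -2, 4, 8, 29] (0 swaps)
Total swaps: 1


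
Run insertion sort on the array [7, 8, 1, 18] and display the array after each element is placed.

First element 7 is already 'sorted'
Insert 8: shifted 0 elements -> [7, 8, 1, 18]
Insert 1: shifted 2 elements -> [1, 7, 8, 18]
Insert 18: shifted 0 elements -> [1, 7, 8, 18]


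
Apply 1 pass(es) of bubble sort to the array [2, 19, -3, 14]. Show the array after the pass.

After pass 1: [2, -3, 14, 19] (2 swaps)
Total swaps: 2


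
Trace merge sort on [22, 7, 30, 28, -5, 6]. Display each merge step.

Divide and conquer:
  Merge [7] + [30] -> [7, 30]
  Merge [22] + [7, 30] -> [7, 22, 30]
  Merge [-5] + [6] -> [-5, 6]
  Merge [28] + [-5, 6] -> [-5, 6, 28]
  Merge [7, 22, 30] + [-5, 6, 28] -> [-5, 6, 7, 22, 28, 30]


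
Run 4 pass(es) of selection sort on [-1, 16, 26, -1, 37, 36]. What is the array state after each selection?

Pass 1: Select minimum -1 at index 0, swap -> [-1, 16, 26, -1, 37, 36]
Pass 2: Select minimum -1 at index 3, swap -> [-1, -1, 26, 16, 37, 36]
Pass 3: Select minimum 16 at index 3, swap -> [-1, -1, 16, 26, 37, 36]
Pass 4: Select minimum 26 at index 3, swap -> [-1, -1, 16, 26, 37, 36]


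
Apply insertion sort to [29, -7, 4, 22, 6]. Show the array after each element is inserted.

First element 29 is already 'sorted'
Insert -7: shifted 1 elements -> [-7, 29, 4, 22, 6]
Insert 4: shifted 1 elements -> [-7, 4, 29, 22, 6]
Insert 22: shifted 1 elements -> [-7, 4, 22, 29, 6]
Insert 6: shifted 2 elements -> [-7, 4, 6, 22, 29]


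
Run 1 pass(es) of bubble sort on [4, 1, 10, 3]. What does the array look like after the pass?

After pass 1: [1, 4, 3, 10] (2 swaps)
Total swaps: 2


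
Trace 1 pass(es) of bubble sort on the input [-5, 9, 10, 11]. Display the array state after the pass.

After pass 1: [-5, 9, 10, 11] (0 swaps)
Total swaps: 0


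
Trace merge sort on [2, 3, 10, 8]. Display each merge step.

Divide and conquer:
  Merge [2] + [3] -> [2, 3]
  Merge [10] + [8] -> [8, 10]
  Merge [2, 3] + [8, 10] -> [2, 3, 8, 10]


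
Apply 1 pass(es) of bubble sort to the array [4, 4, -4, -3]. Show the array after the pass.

After pass 1: [4, -4, -3, 4] (2 swaps)
Total swaps: 2


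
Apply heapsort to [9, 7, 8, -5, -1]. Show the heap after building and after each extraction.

Build heap: [9, 7, 8, -5, -1]
Extract 9: [8, 7, -1, -5, 9]
Extract 8: [7, -5, -1, 8, 9]
Extract 7: [-1, -5, 7, 8, 9]
Extract -1: [-5, -1, 7, 8, 9]


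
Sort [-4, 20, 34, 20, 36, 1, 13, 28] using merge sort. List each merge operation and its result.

Divide and conquer:
  Merge [-4] + [20] -> [-4, 20]
  Merge [34] + [20] -> [20, 34]
  Merge [-4, 20] + [20, 34] -> [-4, 20, 20, 34]
  Merge [36] + [1] -> [1, 36]
  Merge [13] + [28] -> [13, 28]
  Merge [1, 36] + [13, 28] -> [1, 13, 28, 36]
  Merge [-4, 20, 20, 34] + [1, 13, 28, 36] -> [-4, 1, 13, 20, 20, 28, 34, 36]


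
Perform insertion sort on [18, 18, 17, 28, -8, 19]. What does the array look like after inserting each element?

First element 18 is already 'sorted'
Insert 18: shifted 0 elements -> [18, 18, 17, 28, -8, 19]
Insert 17: shifted 2 elements -> [17, 18, 18, 28, -8, 19]
Insert 28: shifted 0 elements -> [17, 18, 18, 28, -8, 19]
Insert -8: shifted 4 elements -> [-8, 17, 18, 18, 28, 19]
Insert 19: shifted 1 elements -> [-8, 17, 18, 18, 19, 28]


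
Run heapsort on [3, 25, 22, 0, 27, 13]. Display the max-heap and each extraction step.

Build heap: [27, 25, 22, 0, 3, 13]
Extract 27: [25, 13, 22, 0, 3, 27]
Extract 25: [22, 13, 3, 0, 25, 27]
Extract 22: [13, 0, 3, 22, 25, 27]
Extract 13: [3, 0, 13, 22, 25, 27]
Extract 3: [0, 3, 13, 22, 25, 27]


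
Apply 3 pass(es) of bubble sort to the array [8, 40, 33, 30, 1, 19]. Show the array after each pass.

After pass 1: [8, 33, 30, 1, 19, 40] (4 swaps)
After pass 2: [8, 30, 1, 19, 33, 40] (3 swaps)
After pass 3: [8, 1, 19, 30, 33, 40] (2 swaps)
Total swaps: 9


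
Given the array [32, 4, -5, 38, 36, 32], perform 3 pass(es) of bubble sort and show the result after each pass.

After pass 1: [4, -5, 32, 36, 32, 38] (4 swaps)
After pass 2: [-5, 4, 32, 32, 36, 38] (2 swaps)
After pass 3: [-5, 4, 32, 32, 36, 38] (0 swaps)
Total swaps: 6


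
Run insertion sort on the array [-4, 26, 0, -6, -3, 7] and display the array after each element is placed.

First element -4 is already 'sorted'
Insert 26: shifted 0 elements -> [-4, 26, 0, -6, -3, 7]
Insert 0: shifted 1 elements -> [-4, 0, 26, -6, -3, 7]
Insert -6: shifted 3 elements -> [-6, -4, 0, 26, -3, 7]
Insert -3: shifted 2 elements -> [-6, -4, -3, 0, 26, 7]
Insert 7: shifted 1 elements -> [-6, -4, -3, 0, 7, 26]


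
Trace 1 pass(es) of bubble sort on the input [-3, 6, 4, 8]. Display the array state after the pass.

After pass 1: [-3, 4, 6, 8] (1 swaps)
Total swaps: 1


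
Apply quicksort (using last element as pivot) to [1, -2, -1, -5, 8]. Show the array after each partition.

Partition 1: pivot=8 at index 4 -> [1, -2, -1, -5, 8]
Partition 2: pivot=-5 at index 0 -> [-5, -2, -1, 1, 8]
Partition 3: pivot=1 at index 3 -> [-5, -2, -1, 1, 8]
Partition 4: pivot=-1 at index 2 -> [-5, -2, -1, 1, 8]


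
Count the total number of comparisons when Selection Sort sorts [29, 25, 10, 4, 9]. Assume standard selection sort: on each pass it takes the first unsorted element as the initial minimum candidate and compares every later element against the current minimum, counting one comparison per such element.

Pass 1: scan indices 1..4 for the minimum = 4 comparison(s); min is 4, place at index 0 -> [4, 25, 10, 29, 9]
Pass 2: scan indices 2..4 for the minimum = 3 comparison(s); min is 9, place at index 1 -> [4, 9, 10, 29, 25]
Pass 3: scan indices 3..4 for the minimum = 2 comparison(s); min is 10, place at index 2 -> [4, 9, 10, 29, 25]
Pass 4: scan indices 4..4 for the minimum = 1 comparison(s); min is 25, place at index 3 -> [4, 9, 10, 25, 29]
Selection sort always scans the whole unsorted suffix, so the count is (n-1) + (n-2) + ... + 1 = n(n-1)/2 = 5*4/2 = 10 regardless of the input order.
Total comparisons: 4 + 3 + 2 + 1 = 10


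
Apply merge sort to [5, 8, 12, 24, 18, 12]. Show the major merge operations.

Divide and conquer:
  Merge [8] + [12] -> [8, 12]
  Merge [5] + [8, 12] -> [5, 8, 12]
  Merge [18] + [12] -> [12, 18]
  Merge [24] + [12, 18] -> [12, 18, 24]
  Merge [5, 8, 12] + [12, 18, 24] -> [5, 8, 12, 12, 18, 24]


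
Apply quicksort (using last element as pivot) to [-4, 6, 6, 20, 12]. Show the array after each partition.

Partition 1: pivot=12 at index 3 -> [-4, 6, 6, 12, 20]
Partition 2: pivot=6 at index 2 -> [-4, 6, 6, 12, 20]
Partition 3: pivot=6 at index 1 -> [-4, 6, 6, 12, 20]


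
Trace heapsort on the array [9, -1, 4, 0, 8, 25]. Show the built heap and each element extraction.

Build heap: [25, 8, 9, 0, -1, 4]
Extract 25: [9, 8, 4, 0, -1, 25]
Extract 9: [8, 0, 4, -1, 9, 25]
Extract 8: [4, 0, -1, 8, 9, 25]
Extract 4: [0, -1, 4, 8, 9, 25]
Extract 0: [-1, 0, 4, 8, 9, 25]


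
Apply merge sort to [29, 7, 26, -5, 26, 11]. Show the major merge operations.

Divide and conquer:
  Merge [7] + [26] -> [7, 26]
  Merge [29] + [7, 26] -> [7, 26, 29]
  Merge [26] + [11] -> [11, 26]
  Merge [-5] + [11, 26] -> [-5, 11, 26]
  Merge [7, 26, 29] + [-5, 11, 26] -> [-5, 7, 11, 26, 26, 29]


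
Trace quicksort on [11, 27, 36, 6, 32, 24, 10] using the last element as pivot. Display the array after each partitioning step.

Partition 1: pivot=10 at index 1 -> [6, 10, 36, 11, 32, 24, 27]
Partition 2: pivot=27 at index 4 -> [6, 10, 11, 24, 27, 36, 32]
Partition 3: pivot=24 at index 3 -> [6, 10, 11, 24, 27, 36, 32]
Partition 4: pivot=32 at index 5 -> [6, 10, 11, 24, 27, 32, 36]


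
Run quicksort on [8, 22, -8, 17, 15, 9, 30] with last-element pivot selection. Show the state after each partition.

Partition 1: pivot=30 at index 6 -> [8, 22, -8, 17, 15, 9, 30]
Partition 2: pivot=9 at index 2 -> [8, -8, 9, 17, 15, 22, 30]
Partition 3: pivot=-8 at index 0 -> [-8, 8, 9, 17, 15, 22, 30]
Partition 4: pivot=22 at index 5 -> [-8, 8, 9, 17, 15, 22, 30]
Partition 5: pivot=15 at index 3 -> [-8, 8, 9, 15, 17, 22, 30]


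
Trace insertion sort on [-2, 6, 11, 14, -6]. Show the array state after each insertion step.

First element -2 is already 'sorted'
Insert 6: shifted 0 elements -> [-2, 6, 11, 14, -6]
Insert 11: shifted 0 elements -> [-2, 6, 11, 14, -6]
Insert 14: shifted 0 elements -> [-2, 6, 11, 14, -6]
Insert -6: shifted 4 elements -> [-6, -2, 6, 11, 14]


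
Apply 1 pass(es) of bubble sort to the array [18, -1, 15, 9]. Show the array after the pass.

After pass 1: [-1, 15, 9, 18] (3 swaps)
Total swaps: 3


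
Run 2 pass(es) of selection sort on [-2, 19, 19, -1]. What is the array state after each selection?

Pass 1: Select minimum -2 at index 0, swap -> [-2, 19, 19, -1]
Pass 2: Select minimum -1 at index 3, swap -> [-2, -1, 19, 19]


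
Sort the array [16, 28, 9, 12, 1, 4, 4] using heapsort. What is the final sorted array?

Build heap: [28, 16, 9, 12, 1, 4, 4]
Extract 28: [16, 12, 9, 4, 1, 4, 28]
Extract 16: [12, 4, 9, 4, 1, 16, 28]
Extract 12: [9, 4, 1, 4, 12, 16, 28]
Extract 9: [4, 4, 1, 9, 12, 16, 28]
Extract 4: [4, 1, 4, 9, 12, 16, 28]
Extract 4: [1, 4, 4, 9, 12, 16, 28]


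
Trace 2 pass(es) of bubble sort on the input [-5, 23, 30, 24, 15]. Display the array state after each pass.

After pass 1: [-5, 23, 24, 15, 30] (2 swaps)
After pass 2: [-5, 23, 15, 24, 30] (1 swaps)
Total swaps: 3


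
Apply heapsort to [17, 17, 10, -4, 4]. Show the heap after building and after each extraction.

Build heap: [17, 17, 10, -4, 4]
Extract 17: [17, 4, 10, -4, 17]
Extract 17: [10, 4, -4, 17, 17]
Extract 10: [4, -4, 10, 17, 17]
Extract 4: [-4, 4, 10, 17, 17]


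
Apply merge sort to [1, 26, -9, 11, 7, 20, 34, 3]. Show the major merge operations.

Divide and conquer:
  Merge [1] + [26] -> [1, 26]
  Merge [-9] + [11] -> [-9, 11]
  Merge [1, 26] + [-9, 11] -> [-9, 1, 11, 26]
  Merge [7] + [20] -> [7, 20]
  Merge [34] + [3] -> [3, 34]
  Merge [7, 20] + [3, 34] -> [3, 7, 20, 34]
  Merge [-9, 1, 11, 26] + [3, 7, 20, 34] -> [-9, 1, 3, 7, 11, 20, 26, 34]


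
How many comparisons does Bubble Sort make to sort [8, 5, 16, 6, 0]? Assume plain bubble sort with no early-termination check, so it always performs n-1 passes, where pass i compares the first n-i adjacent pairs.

Pass 1: compare adjacent pairs (0,1)..(3,4) = 4 comparison(s), 3 swap(s) -> [5, 8, 6, 0, 16]
Pass 2: compare adjacent pairs (0,1)..(2,3) = 3 comparison(s), 2 swap(s) -> [5, 6, 0, 8, 16]
Pass 3: compare adjacent pairs (0,1)..(1,2) = 2 comparison(s), 1 swap(s) -> [5, 0, 6, 8, 16]
Pass 4: compare adjacent pairs (0,1)..(0,1) = 1 comparison(s), 1 swap(s) -> [0, 5, 6, 8, 16]
Total comparisons: 4 + 3 + 2 + 1 = 10


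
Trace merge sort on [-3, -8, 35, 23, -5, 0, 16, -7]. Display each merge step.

Divide and conquer:
  Merge [-3] + [-8] -> [-8, -3]
  Merge [35] + [23] -> [23, 35]
  Merge [-8, -3] + [23, 35] -> [-8, -3, 23, 35]
  Merge [-5] + [0] -> [-5, 0]
  Merge [16] + [-7] -> [-7, 16]
  Merge [-5, 0] + [-7, 16] -> [-7, -5, 0, 16]
  Merge [-8, -3, 23, 35] + [-7, -5, 0, 16] -> [-8, -7, -5, -3, 0, 16, 23, 35]


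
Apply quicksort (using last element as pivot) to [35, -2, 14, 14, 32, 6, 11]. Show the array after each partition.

Partition 1: pivot=11 at index 2 -> [-2, 6, 11, 14, 32, 35, 14]
Partition 2: pivot=6 at index 1 -> [-2, 6, 11, 14, 32, 35, 14]
Partition 3: pivot=14 at index 4 -> [-2, 6, 11, 14, 14, 35, 32]
Partition 4: pivot=32 at index 5 -> [-2, 6, 11, 14, 14, 32, 35]


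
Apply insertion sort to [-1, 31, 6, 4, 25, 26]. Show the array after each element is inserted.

First element -1 is already 'sorted'
Insert 31: shifted 0 elements -> [-1, 31, 6, 4, 25, 26]
Insert 6: shifted 1 elements -> [-1, 6, 31, 4, 25, 26]
Insert 4: shifted 2 elements -> [-1, 4, 6, 31, 25, 26]
Insert 25: shifted 1 elements -> [-1, 4, 6, 25, 31, 26]
Insert 26: shifted 1 elements -> [-1, 4, 6, 25, 26, 31]


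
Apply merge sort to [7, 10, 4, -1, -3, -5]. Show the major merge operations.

Divide and conquer:
  Merge [10] + [4] -> [4, 10]
  Merge [7] + [4, 10] -> [4, 7, 10]
  Merge [-3] + [-5] -> [-5, -3]
  Merge [-1] + [-5, -3] -> [-5, -3, -1]
  Merge [4, 7, 10] + [-5, -3, -1] -> [-5, -3, -1, 4, 7, 10]


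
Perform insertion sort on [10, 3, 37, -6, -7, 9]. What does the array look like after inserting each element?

First element 10 is already 'sorted'
Insert 3: shifted 1 elements -> [3, 10, 37, -6, -7, 9]
Insert 37: shifted 0 elements -> [3, 10, 37, -6, -7, 9]
Insert -6: shifted 3 elements -> [-6, 3, 10, 37, -7, 9]
Insert -7: shifted 4 elements -> [-7, -6, 3, 10, 37, 9]
Insert 9: shifted 2 elements -> [-7, -6, 3, 9, 10, 37]


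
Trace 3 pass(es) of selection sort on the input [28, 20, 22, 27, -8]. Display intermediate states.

Pass 1: Select minimum -8 at index 4, swap -> [-8, 20, 22, 27, 28]
Pass 2: Select minimum 20 at index 1, swap -> [-8, 20, 22, 27, 28]
Pass 3: Select minimum 22 at index 2, swap -> [-8, 20, 22, 27, 28]


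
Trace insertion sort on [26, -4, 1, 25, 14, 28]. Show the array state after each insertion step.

First element 26 is already 'sorted'
Insert -4: shifted 1 elements -> [-4, 26, 1, 25, 14, 28]
Insert 1: shifted 1 elements -> [-4, 1, 26, 25, 14, 28]
Insert 25: shifted 1 elements -> [-4, 1, 25, 26, 14, 28]
Insert 14: shifted 2 elements -> [-4, 1, 14, 25, 26, 28]
Insert 28: shifted 0 elements -> [-4, 1, 14, 25, 26, 28]


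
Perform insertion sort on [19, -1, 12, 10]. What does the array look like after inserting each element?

First element 19 is already 'sorted'
Insert -1: shifted 1 elements -> [-1, 19, 12, 10]
Insert 12: shifted 1 elements -> [-1, 12, 19, 10]
Insert 10: shifted 2 elements -> [-1, 10, 12, 19]


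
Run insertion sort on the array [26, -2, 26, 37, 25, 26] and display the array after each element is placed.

First element 26 is already 'sorted'
Insert -2: shifted 1 elements -> [-2, 26, 26, 37, 25, 26]
Insert 26: shifted 0 elements -> [-2, 26, 26, 37, 25, 26]
Insert 37: shifted 0 elements -> [-2, 26, 26, 37, 25, 26]
Insert 25: shifted 3 elements -> [-2, 25, 26, 26, 37, 26]
Insert 26: shifted 1 elements -> [-2, 25, 26, 26, 26, 37]


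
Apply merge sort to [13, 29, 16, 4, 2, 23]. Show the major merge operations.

Divide and conquer:
  Merge [29] + [16] -> [16, 29]
  Merge [13] + [16, 29] -> [13, 16, 29]
  Merge [2] + [23] -> [2, 23]
  Merge [4] + [2, 23] -> [2, 4, 23]
  Merge [13, 16, 29] + [2, 4, 23] -> [2, 4, 13, 16, 23, 29]


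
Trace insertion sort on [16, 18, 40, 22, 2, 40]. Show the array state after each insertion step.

First element 16 is already 'sorted'
Insert 18: shifted 0 elements -> [16, 18, 40, 22, 2, 40]
Insert 40: shifted 0 elements -> [16, 18, 40, 22, 2, 40]
Insert 22: shifted 1 elements -> [16, 18, 22, 40, 2, 40]
Insert 2: shifted 4 elements -> [2, 16, 18, 22, 40, 40]
Insert 40: shifted 0 elements -> [2, 16, 18, 22, 40, 40]


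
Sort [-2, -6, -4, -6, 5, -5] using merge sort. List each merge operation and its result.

Divide and conquer:
  Merge [-6] + [-4] -> [-6, -4]
  Merge [-2] + [-6, -4] -> [-6, -4, -2]
  Merge [5] + [-5] -> [-5, 5]
  Merge [-6] + [-5, 5] -> [-6, -5, 5]
  Merge [-6, -4, -2] + [-6, -5, 5] -> [-6, -6, -5, -4, -2, 5]


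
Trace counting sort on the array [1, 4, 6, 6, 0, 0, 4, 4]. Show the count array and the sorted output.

Count array: [2, 1, 0, 0, 3, 0, 2]
(count[i] = number of elements equal to i)
Cumulative count: [2, 3, 3, 3, 6, 6, 8]
Sorted: [0, 0, 1, 4, 4, 4, 6, 6]


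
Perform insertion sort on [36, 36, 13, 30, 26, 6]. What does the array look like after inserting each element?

First element 36 is already 'sorted'
Insert 36: shifted 0 elements -> [36, 36, 13, 30, 26, 6]
Insert 13: shifted 2 elements -> [13, 36, 36, 30, 26, 6]
Insert 30: shifted 2 elements -> [13, 30, 36, 36, 26, 6]
Insert 26: shifted 3 elements -> [13, 26, 30, 36, 36, 6]
Insert 6: shifted 5 elements -> [6, 13, 26, 30, 36, 36]


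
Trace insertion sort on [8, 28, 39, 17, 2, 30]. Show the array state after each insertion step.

First element 8 is already 'sorted'
Insert 28: shifted 0 elements -> [8, 28, 39, 17, 2, 30]
Insert 39: shifted 0 elements -> [8, 28, 39, 17, 2, 30]
Insert 17: shifted 2 elements -> [8, 17, 28, 39, 2, 30]
Insert 2: shifted 4 elements -> [2, 8, 17, 28, 39, 30]
Insert 30: shifted 1 elements -> [2, 8, 17, 28, 30, 39]


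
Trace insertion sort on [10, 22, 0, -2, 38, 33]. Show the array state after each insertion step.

First element 10 is already 'sorted'
Insert 22: shifted 0 elements -> [10, 22, 0, -2, 38, 33]
Insert 0: shifted 2 elements -> [0, 10, 22, -2, 38, 33]
Insert -2: shifted 3 elements -> [-2, 0, 10, 22, 38, 33]
Insert 38: shifted 0 elements -> [-2, 0, 10, 22, 38, 33]
Insert 33: shifted 1 elements -> [-2, 0, 10, 22, 33, 38]


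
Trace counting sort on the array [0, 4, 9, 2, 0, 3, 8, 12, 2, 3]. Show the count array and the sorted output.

Count array: [2, 0, 2, 2, 1, 0, 0, 0, 1, 1, 0, 0, 1]
(count[i] = number of elements equal to i)
Cumulative count: [2, 2, 4, 6, 7, 7, 7, 7, 8, 9, 9, 9, 10]
Sorted: [0, 0, 2, 2, 3, 3, 4, 8, 9, 12]


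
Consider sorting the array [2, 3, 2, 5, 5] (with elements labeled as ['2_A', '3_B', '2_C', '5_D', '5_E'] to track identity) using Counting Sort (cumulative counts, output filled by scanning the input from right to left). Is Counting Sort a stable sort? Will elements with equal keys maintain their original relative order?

Trace Counting Sort on the labeled array (the key is the number; the letter only tracks identity):
  Counts for values 0..5: [0, 0, 2, 1, 0, 2]
  Cumulative counts: [0, 0, 2, 3, 3, 5]
  Scan right to left: place 5_E at output index 4
  Scan right to left: place 5_D at output index 3
  Scan right to left: place 2_C at output index 1
  Scan right to left: place 3_B at output index 2
  Scan right to left: place 2_A at output index 0
  Output: [2_A, 2_C, 3_B, 5_D, 5_E]
Equal keys:
  value 2: originally 2_A, 2_C; after sorting 2_A, 2_C -> order preserved
  value 5: originally 5_D, 5_E; after sorting 5_D, 5_E -> order preserved
All equal keys kept their original relative order. Counting Sort is stable: scanning the input right to left with decreasing cumulative counts places later duplicates at later output positions.
Answer: Stable


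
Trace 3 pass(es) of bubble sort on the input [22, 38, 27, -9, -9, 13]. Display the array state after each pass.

After pass 1: [22, 27, -9, -9, 13, 38] (4 swaps)
After pass 2: [22, -9, -9, 13, 27, 38] (3 swaps)
After pass 3: [-9, -9, 13, 22, 27, 38] (3 swaps)
Total swaps: 10


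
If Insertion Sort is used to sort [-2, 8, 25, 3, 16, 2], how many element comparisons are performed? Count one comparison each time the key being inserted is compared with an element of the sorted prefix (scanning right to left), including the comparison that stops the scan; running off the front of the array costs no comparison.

Insert 8: -2 <= 8 (stop) = 1 comparison(s) -> [-2, 8, 25, 3, 16, 2]
Insert 25: 8 <= 25 (stop) = 1 comparison(s) -> [-2, 8, 25, 3, 16, 2]
Insert 3: 25 > 3 (shift), 8 > 3 (shift), -2 <= 3 (stop) = 3 comparison(s) -> [-2, 3, 8, 25, 16, 2]
Insert 16: 25 > 16 (shift), 8 <= 16 (stop) = 2 comparison(s) -> [-2, 3, 8, 16, 25, 2]
Insert 2: 25 > 2 (shift), 16 > 2 (shift), 8 > 2 (shift), 3 > 2 (shift), -2 <= 2 (stop) = 5 comparison(s) -> [-2, 2, 3, 8, 16, 25]
Total comparisons: 1 + 1 + 3 + 2 + 5 = 12


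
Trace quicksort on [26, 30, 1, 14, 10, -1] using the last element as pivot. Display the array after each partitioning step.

Partition 1: pivot=-1 at index 0 -> [-1, 30, 1, 14, 10, 26]
Partition 2: pivot=26 at index 4 -> [-1, 1, 14, 10, 26, 30]
Partition 3: pivot=10 at index 2 -> [-1, 1, 10, 14, 26, 30]


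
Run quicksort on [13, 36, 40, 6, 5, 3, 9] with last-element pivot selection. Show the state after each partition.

Partition 1: pivot=9 at index 3 -> [6, 5, 3, 9, 36, 40, 13]
Partition 2: pivot=3 at index 0 -> [3, 5, 6, 9, 36, 40, 13]
Partition 3: pivot=6 at index 2 -> [3, 5, 6, 9, 36, 40, 13]
Partition 4: pivot=13 at index 4 -> [3, 5, 6, 9, 13, 40, 36]
Partition 5: pivot=36 at index 5 -> [3, 5, 6, 9, 13, 36, 40]


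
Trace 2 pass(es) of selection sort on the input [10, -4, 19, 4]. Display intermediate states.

Pass 1: Select minimum -4 at index 1, swap -> [-4, 10, 19, 4]
Pass 2: Select minimum 4 at index 3, swap -> [-4, 4, 19, 10]


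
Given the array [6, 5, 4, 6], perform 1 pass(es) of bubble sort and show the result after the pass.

After pass 1: [5, 4, 6, 6] (2 swaps)
Total swaps: 2


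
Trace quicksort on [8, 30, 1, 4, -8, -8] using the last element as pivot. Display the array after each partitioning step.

Partition 1: pivot=-8 at index 1 -> [-8, -8, 1, 4, 8, 30]
Partition 2: pivot=30 at index 5 -> [-8, -8, 1, 4, 8, 30]
Partition 3: pivot=8 at index 4 -> [-8, -8, 1, 4, 8, 30]
Partition 4: pivot=4 at index 3 -> [-8, -8, 1, 4, 8, 30]


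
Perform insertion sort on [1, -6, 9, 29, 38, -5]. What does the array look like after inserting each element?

First element 1 is already 'sorted'
Insert -6: shifted 1 elements -> [-6, 1, 9, 29, 38, -5]
Insert 9: shifted 0 elements -> [-6, 1, 9, 29, 38, -5]
Insert 29: shifted 0 elements -> [-6, 1, 9, 29, 38, -5]
Insert 38: shifted 0 elements -> [-6, 1, 9, 29, 38, -5]
Insert -5: shifted 4 elements -> [-6, -5, 1, 9, 29, 38]


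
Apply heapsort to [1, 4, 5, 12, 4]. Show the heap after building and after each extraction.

Build heap: [12, 4, 5, 1, 4]
Extract 12: [5, 4, 4, 1, 12]
Extract 5: [4, 1, 4, 5, 12]
Extract 4: [4, 1, 4, 5, 12]
Extract 4: [1, 4, 4, 5, 12]


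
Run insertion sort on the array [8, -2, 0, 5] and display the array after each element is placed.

First element 8 is already 'sorted'
Insert -2: shifted 1 elements -> [-2, 8, 0, 5]
Insert 0: shifted 1 elements -> [-2, 0, 8, 5]
Insert 5: shifted 1 elements -> [-2, 0, 5, 8]


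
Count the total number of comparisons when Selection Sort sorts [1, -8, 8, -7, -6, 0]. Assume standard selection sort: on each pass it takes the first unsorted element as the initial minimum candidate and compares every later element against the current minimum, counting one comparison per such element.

Pass 1: scan indices 1..5 for the minimum = 5 comparison(s); min is -8, place at index 0 -> [-8, 1, 8, -7, -6, 0]
Pass 2: scan indices 2..5 for the minimum = 4 comparison(s); min is -7, place at index 1 -> [-8, -7, 8, 1, -6, 0]
Pass 3: scan indices 3..5 for the minimum = 3 comparison(s); min is -6, place at index 2 -> [-8, -7, -6, 1, 8, 0]
Pass 4: scan indices 4..5 for the minimum = 2 comparison(s); min is 0, place at index 3 -> [-8, -7, -6, 0, 8, 1]
Pass 5: scan indices 5..5 for the minimum = 1 comparison(s); min is 1, place at index 4 -> [-8, -7, -6, 0, 1, 8]
Selection sort always scans the whole unsorted suffix, so the count is (n-1) + (n-2) + ... + 1 = n(n-1)/2 = 6*5/2 = 15 regardless of the input order.
Total comparisons: 5 + 4 + 3 + 2 + 1 = 15


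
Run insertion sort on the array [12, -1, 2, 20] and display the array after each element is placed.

First element 12 is already 'sorted'
Insert -1: shifted 1 elements -> [-1, 12, 2, 20]
Insert 2: shifted 1 elements -> [-1, 2, 12, 20]
Insert 20: shifted 0 elements -> [-1, 2, 12, 20]


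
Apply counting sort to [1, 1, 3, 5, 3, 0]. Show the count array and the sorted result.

Count array: [1, 2, 0, 2, 0, 1]
(count[i] = number of elements equal to i)
Cumulative count: [1, 3, 3, 5, 5, 6]
Sorted: [0, 1, 1, 3, 3, 5]


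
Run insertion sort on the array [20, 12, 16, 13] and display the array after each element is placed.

First element 20 is already 'sorted'
Insert 12: shifted 1 elements -> [12, 20, 16, 13]
Insert 16: shifted 1 elements -> [12, 16, 20, 13]
Insert 13: shifted 2 elements -> [12, 13, 16, 20]


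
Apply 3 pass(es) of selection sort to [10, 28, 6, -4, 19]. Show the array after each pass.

Pass 1: Select minimum -4 at index 3, swap -> [-4, 28, 6, 10, 19]
Pass 2: Select minimum 6 at index 2, swap -> [-4, 6, 28, 10, 19]
Pass 3: Select minimum 10 at index 3, swap -> [-4, 6, 10, 28, 19]


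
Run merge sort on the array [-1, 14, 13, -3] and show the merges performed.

Divide and conquer:
  Merge [-1] + [14] -> [-1, 14]
  Merge [13] + [-3] -> [-3, 13]
  Merge [-1, 14] + [-3, 13] -> [-3, -1, 13, 14]


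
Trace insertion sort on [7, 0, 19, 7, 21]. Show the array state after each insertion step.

First element 7 is already 'sorted'
Insert 0: shifted 1 elements -> [0, 7, 19, 7, 21]
Insert 19: shifted 0 elements -> [0, 7, 19, 7, 21]
Insert 7: shifted 1 elements -> [0, 7, 7, 19, 21]
Insert 21: shifted 0 elements -> [0, 7, 7, 19, 21]


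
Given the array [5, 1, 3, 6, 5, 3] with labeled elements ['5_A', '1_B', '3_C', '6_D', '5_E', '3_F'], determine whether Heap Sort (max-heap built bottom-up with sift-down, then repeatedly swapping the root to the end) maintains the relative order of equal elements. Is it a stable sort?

Trace Heap Sort on the labeled array (the key is the number; the letter only tracks identity):
  Build max-heap: [6_D, 5_A, 3_C, 1_B, 5_E, 3_F]
  Swap root 6_D to index 5, re-heapify first 5 -> [5_A, 5_E, 3_C, 1_B, 3_F, 6_D]
  Swap root 5_A to index 4, re-heapify first 4 -> [5_E, 3_F, 3_C, 1_B, 5_A, 6_D]
  Swap root 5_E to index 3, re-heapify first 3 -> [3_F, 1_B, 3_C, 5_E, 5_A, 6_D]
  Swap root 3_F to index 2, re-heapify first 2 -> [3_C, 1_B, 3_F, 5_E, 5_A, 6_D]
  Swap root 3_C to index 1, re-heapify first 1 -> [1_B, 3_C, 3_F, 5_E, 5_A, 6_D]
Final order: [1_B, 3_C, 3_F, 5_E, 5_A, 6_D]
Equal keys:
  value 3: originally 3_C, 3_F; after sorting 3_C, 3_F -> order preserved
  value 5: originally 5_A, 5_E; after sorting 5_E, 5_A -> order changed
Equal keys were reordered, so Heap Sort is not stable: heap construction and root-to-end swaps move elements without regard to the original order of equal keys. (One such input is enough; an unstable sort may happen to preserve order on other inputs, but it gives no guarantee.)
Answer: Not stable


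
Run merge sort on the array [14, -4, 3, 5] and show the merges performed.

Divide and conquer:
  Merge [14] + [-4] -> [-4, 14]
  Merge [3] + [5] -> [3, 5]
  Merge [-4, 14] + [3, 5] -> [-4, 3, 5, 14]


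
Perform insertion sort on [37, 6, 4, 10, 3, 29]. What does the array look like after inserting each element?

First element 37 is already 'sorted'
Insert 6: shifted 1 elements -> [6, 37, 4, 10, 3, 29]
Insert 4: shifted 2 elements -> [4, 6, 37, 10, 3, 29]
Insert 10: shifted 1 elements -> [4, 6, 10, 37, 3, 29]
Insert 3: shifted 4 elements -> [3, 4, 6, 10, 37, 29]
Insert 29: shifted 1 elements -> [3, 4, 6, 10, 29, 37]


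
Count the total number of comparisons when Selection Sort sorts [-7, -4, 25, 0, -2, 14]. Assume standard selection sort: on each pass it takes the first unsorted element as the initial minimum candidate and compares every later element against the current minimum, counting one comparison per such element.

Pass 1: scan indices 1..5 for the minimum = 5 comparison(s); min is -7, place at index 0 -> [-7, -4, 25, 0, -2, 14]
Pass 2: scan indices 2..5 for the minimum = 4 comparison(s); min is -4, place at index 1 -> [-7, -4, 25, 0, -2, 14]
Pass 3: scan indices 3..5 for the minimum = 3 comparison(s); min is -2, place at index 2 -> [-7, -4, -2, 0, 25, 14]
Pass 4: scan indices 4..5 for the minimum = 2 comparison(s); min is 0, place at index 3 -> [-7, -4, -2, 0, 25, 14]
Pass 5: scan indices 5..5 for the minimum = 1 comparison(s); min is 14, place at index 4 -> [-7, -4, -2, 0, 14, 25]
Selection sort always scans the whole unsorted suffix, so the count is (n-1) + (n-2) + ... + 1 = n(n-1)/2 = 6*5/2 = 15 regardless of the input order.
Total comparisons: 5 + 4 + 3 + 2 + 1 = 15


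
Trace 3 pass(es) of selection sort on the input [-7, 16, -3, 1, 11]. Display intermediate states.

Pass 1: Select minimum -7 at index 0, swap -> [-7, 16, -3, 1, 11]
Pass 2: Select minimum -3 at index 2, swap -> [-7, -3, 16, 1, 11]
Pass 3: Select minimum 1 at index 3, swap -> [-7, -3, 1, 16, 11]


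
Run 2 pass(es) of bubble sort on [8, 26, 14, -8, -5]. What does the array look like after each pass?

After pass 1: [8, 14, -8, -5, 26] (3 swaps)
After pass 2: [8, -8, -5, 14, 26] (2 swaps)
Total swaps: 5


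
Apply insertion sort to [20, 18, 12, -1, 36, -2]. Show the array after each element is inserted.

First element 20 is already 'sorted'
Insert 18: shifted 1 elements -> [18, 20, 12, -1, 36, -2]
Insert 12: shifted 2 elements -> [12, 18, 20, -1, 36, -2]
Insert -1: shifted 3 elements -> [-1, 12, 18, 20, 36, -2]
Insert 36: shifted 0 elements -> [-1, 12, 18, 20, 36, -2]
Insert -2: shifted 5 elements -> [-2, -1, 12, 18, 20, 36]


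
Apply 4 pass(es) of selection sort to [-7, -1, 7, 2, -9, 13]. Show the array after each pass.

Pass 1: Select minimum -9 at index 4, swap -> [-9, -1, 7, 2, -7, 13]
Pass 2: Select minimum -7 at index 4, swap -> [-9, -7, 7, 2, -1, 13]
Pass 3: Select minimum -1 at index 4, swap -> [-9, -7, -1, 2, 7, 13]
Pass 4: Select minimum 2 at index 3, swap -> [-9, -7, -1, 2, 7, 13]
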